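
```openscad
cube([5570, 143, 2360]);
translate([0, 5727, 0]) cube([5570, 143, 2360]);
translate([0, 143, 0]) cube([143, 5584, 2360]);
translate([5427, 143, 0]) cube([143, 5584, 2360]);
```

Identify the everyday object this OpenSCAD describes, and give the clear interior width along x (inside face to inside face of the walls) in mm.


A house (or room) frame. The interior width is 5284 mm.

Four 2360 mm walls enclosing a rectangle with no floor or roof — a room or house frame. Outside width is 5570 mm and wall thickness is 143 mm, so the interior width is 5570 − 2 × 143 = 5284 mm.


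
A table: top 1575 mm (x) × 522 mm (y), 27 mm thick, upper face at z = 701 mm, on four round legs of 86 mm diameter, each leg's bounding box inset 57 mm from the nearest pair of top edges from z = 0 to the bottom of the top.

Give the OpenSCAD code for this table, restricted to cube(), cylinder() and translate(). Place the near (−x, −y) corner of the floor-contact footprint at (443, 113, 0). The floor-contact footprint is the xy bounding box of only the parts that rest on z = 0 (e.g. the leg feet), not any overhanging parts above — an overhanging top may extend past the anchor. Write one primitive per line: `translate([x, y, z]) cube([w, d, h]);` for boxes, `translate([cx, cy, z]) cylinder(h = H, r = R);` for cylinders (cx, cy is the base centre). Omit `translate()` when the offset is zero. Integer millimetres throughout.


translate([386, 56, 674]) cube([1575, 522, 27]);
translate([486, 156, 0]) cylinder(h = 674, r = 43);
translate([1861, 156, 0]) cylinder(h = 674, r = 43);
translate([486, 478, 0]) cylinder(h = 674, r = 43);
translate([1861, 478, 0]) cylinder(h = 674, r = 43);


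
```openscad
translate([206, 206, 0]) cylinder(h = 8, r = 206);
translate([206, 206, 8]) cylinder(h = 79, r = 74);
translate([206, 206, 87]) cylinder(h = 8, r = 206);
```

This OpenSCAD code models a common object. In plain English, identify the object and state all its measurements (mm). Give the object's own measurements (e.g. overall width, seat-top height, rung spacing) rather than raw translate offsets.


A spool: two coaxial disc flanges of radius 206 mm and thickness 8 mm, joined by a core cylinder of radius 74 mm and height 79 mm. The lower flange rests on z = 0 and the three cylinders share a vertical axis.


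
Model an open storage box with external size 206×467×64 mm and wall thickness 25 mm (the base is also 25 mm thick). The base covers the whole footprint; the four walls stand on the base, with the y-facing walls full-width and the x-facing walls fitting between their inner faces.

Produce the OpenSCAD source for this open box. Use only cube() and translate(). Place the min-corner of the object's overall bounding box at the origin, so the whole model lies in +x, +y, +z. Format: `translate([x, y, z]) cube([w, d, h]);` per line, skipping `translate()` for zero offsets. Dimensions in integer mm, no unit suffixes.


cube([206, 467, 25]);
translate([0, 0, 25]) cube([206, 25, 39]);
translate([0, 442, 25]) cube([206, 25, 39]);
translate([0, 25, 25]) cube([25, 417, 39]);
translate([181, 25, 25]) cube([25, 417, 39]);


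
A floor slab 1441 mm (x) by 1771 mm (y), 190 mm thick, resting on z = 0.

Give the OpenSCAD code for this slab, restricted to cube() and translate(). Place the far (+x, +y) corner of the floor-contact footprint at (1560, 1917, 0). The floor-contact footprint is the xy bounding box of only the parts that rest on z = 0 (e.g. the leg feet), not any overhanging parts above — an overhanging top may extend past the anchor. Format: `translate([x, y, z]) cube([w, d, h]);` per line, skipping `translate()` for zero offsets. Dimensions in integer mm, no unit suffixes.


translate([119, 146, 0]) cube([1441, 1771, 190]);


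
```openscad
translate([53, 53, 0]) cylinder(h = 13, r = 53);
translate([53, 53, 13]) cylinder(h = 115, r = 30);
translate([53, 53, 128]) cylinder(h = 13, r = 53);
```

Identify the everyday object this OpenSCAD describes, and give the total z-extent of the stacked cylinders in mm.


A spool. The overall height is 141 mm.

Three coaxial cylinders, large–small–large — a spool. Two 13 mm flanges and a 115 mm core give 13 + 115 + 13 = 141 mm.


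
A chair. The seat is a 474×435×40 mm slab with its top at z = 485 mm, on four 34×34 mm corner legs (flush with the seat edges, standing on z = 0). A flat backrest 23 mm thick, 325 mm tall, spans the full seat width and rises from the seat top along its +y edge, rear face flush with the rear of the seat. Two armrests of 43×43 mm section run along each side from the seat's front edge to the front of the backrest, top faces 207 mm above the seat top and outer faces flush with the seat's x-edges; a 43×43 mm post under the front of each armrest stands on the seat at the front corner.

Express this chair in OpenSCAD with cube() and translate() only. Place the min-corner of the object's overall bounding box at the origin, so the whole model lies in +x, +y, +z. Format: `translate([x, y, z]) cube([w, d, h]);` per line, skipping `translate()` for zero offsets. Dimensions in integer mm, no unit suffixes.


// leg_h = 485 - 40 = 445
// arm post h = 207 - 43 = 164
translate([0, 0, 445]) cube([474, 435, 40]);
cube([34, 34, 445]);
translate([440, 0, 0]) cube([34, 34, 445]);
translate([0, 401, 0]) cube([34, 34, 445]);
translate([440, 401, 0]) cube([34, 34, 445]);
translate([0, 412, 485]) cube([474, 23, 325]);
translate([0, 0, 649]) cube([43, 412, 43]);
translate([431, 0, 649]) cube([43, 412, 43]);
translate([0, 0, 485]) cube([43, 43, 164]);
translate([431, 0, 485]) cube([43, 43, 164]);


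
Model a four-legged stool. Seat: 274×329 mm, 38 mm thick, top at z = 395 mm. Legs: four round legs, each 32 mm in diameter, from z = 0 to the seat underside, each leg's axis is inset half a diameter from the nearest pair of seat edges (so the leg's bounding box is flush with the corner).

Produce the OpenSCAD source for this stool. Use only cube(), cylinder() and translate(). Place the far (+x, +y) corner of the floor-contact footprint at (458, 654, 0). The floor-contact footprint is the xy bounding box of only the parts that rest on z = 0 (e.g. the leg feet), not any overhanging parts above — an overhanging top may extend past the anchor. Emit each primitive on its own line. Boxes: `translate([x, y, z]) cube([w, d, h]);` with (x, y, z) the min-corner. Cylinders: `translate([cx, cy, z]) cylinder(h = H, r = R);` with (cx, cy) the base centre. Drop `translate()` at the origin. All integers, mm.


// leg_h = 395 - 38 = 357
translate([184, 325, 357]) cube([274, 329, 38]);
translate([200, 341, 0]) cylinder(h = 357, r = 16);
translate([442, 341, 0]) cylinder(h = 357, r = 16);
translate([200, 638, 0]) cylinder(h = 357, r = 16);
translate([442, 638, 0]) cylinder(h = 357, r = 16);


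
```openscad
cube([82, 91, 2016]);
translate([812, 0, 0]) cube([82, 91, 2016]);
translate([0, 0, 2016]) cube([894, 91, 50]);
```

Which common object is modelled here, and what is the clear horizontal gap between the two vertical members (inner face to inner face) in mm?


A door frame. The clear opening width is 730 mm.

Two 2016 mm tall posts with a header on top — a door frame. The left jamb is 82 mm wide at x = 0; the right jamb starts at x = 812. The clear opening is 812 − 82 = 730 mm.


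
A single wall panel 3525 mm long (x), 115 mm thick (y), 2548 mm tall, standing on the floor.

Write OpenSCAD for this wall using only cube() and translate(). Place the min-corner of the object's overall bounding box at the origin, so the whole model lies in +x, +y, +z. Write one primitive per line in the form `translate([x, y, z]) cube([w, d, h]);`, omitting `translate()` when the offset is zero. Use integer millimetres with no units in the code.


cube([3525, 115, 2548]);


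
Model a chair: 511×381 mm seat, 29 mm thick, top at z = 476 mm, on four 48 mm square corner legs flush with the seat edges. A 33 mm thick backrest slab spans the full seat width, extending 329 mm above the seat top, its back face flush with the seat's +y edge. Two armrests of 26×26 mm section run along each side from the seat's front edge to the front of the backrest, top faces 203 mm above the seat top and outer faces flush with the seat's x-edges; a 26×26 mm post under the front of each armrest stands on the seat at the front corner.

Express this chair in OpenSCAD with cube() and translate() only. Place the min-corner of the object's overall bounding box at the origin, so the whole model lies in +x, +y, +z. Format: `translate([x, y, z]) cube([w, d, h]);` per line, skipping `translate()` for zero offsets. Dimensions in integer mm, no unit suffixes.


translate([0, 0, 447]) cube([511, 381, 29]);
cube([48, 48, 447]);
translate([463, 0, 0]) cube([48, 48, 447]);
translate([0, 333, 0]) cube([48, 48, 447]);
translate([463, 333, 0]) cube([48, 48, 447]);
translate([0, 348, 476]) cube([511, 33, 329]);
translate([0, 0, 653]) cube([26, 348, 26]);
translate([485, 0, 653]) cube([26, 348, 26]);
translate([0, 0, 476]) cube([26, 26, 177]);
translate([485, 0, 476]) cube([26, 26, 177]);


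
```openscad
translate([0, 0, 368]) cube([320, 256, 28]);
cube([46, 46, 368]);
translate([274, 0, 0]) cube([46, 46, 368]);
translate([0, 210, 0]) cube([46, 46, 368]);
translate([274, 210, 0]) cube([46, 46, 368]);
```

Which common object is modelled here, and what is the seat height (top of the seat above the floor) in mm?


A stool. The seat height is 396 mm.

A 320×256×28 slab at z = 368 on four corner posts — a stool. The seat top is 368 + 28 = 396 mm.


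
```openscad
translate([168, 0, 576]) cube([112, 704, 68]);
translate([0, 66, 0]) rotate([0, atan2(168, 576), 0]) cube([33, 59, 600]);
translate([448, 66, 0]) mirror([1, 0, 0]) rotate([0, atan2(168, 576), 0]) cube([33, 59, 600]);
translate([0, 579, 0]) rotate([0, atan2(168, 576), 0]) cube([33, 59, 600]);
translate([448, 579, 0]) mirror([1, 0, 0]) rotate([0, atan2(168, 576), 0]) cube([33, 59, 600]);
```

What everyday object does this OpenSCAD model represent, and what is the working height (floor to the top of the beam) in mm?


A sawhorse. The overall height is 644 mm.

A beam across two mirrored pairs of raked legs — a sawhorse. The beam's underside is at z = 576 (matching the legs' vertical rise in atan2(168, 576)) and the beam is 68 mm tall, so its top is at 576 + 68 = 644 mm. The raked legs top out at the beam's underside, so that is the highest point.


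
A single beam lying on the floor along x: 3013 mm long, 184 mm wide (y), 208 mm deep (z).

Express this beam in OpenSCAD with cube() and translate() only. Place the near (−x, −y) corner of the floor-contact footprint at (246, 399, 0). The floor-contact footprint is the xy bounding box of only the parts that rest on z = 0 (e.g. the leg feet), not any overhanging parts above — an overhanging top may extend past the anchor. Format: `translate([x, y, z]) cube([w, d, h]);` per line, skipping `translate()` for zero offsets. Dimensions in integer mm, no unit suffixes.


translate([246, 399, 0]) cube([3013, 184, 208]);


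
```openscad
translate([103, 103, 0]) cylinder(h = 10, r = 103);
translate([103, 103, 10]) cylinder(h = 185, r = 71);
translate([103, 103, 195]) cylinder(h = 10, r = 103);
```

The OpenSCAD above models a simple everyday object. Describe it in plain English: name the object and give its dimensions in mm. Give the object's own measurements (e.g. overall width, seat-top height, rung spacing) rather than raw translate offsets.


A spool: two coaxial disc flanges of radius 103 mm and thickness 10 mm, joined by a core cylinder of radius 71 mm and height 185 mm. The lower flange rests on z = 0 and the three cylinders share a vertical axis.


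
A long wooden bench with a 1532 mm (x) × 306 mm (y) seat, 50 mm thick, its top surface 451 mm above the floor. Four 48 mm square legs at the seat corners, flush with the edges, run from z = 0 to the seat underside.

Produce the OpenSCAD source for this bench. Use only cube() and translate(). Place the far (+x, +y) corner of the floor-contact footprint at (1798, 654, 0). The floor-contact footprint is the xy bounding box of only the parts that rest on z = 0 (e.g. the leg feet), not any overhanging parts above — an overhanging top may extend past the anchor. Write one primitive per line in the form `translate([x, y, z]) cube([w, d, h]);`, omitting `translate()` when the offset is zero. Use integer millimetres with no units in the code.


translate([266, 348, 401]) cube([1532, 306, 50]);
translate([266, 348, 0]) cube([48, 48, 401]);
translate([266, 606, 0]) cube([48, 48, 401]);
translate([1750, 348, 0]) cube([48, 48, 401]);
translate([1750, 606, 0]) cube([48, 48, 401]);


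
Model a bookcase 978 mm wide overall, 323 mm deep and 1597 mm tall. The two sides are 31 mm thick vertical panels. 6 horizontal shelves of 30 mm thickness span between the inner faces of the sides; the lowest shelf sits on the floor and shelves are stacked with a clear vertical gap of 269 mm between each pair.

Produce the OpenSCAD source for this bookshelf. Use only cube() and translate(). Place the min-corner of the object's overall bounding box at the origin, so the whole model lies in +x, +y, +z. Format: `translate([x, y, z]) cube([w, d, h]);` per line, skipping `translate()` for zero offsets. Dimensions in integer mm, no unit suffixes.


cube([31, 323, 1597]);
translate([947, 0, 0]) cube([31, 323, 1597]);
translate([31, 0, 0]) cube([916, 323, 30]);
translate([31, 0, 299]) cube([916, 323, 30]);
translate([31, 0, 598]) cube([916, 323, 30]);
translate([31, 0, 897]) cube([916, 323, 30]);
translate([31, 0, 1196]) cube([916, 323, 30]);
translate([31, 0, 1495]) cube([916, 323, 30]);


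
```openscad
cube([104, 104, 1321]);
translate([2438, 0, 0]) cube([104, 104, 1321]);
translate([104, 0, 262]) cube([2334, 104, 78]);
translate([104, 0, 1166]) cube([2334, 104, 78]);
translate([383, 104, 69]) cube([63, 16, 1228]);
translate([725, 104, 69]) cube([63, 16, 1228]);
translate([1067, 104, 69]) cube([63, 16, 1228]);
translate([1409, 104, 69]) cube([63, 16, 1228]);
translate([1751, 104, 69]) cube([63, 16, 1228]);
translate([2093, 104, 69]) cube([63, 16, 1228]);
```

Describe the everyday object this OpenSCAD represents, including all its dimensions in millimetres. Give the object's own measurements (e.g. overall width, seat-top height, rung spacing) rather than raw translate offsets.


A fence section. Two 104×104 mm posts, 1321 mm tall, stand on the floor with a clear span of 2334 mm between their inner faces. Two horizontal rails of 104×78 mm section span the gap between the posts with their undersides at z = 262 mm and z = 1166 mm, flush with the posts' −y face. 6 pickets, each 63 mm wide, 16 mm thick and 1228 mm tall, are fixed to the +y face of the rails with their bottoms at z = 69 mm, spaced across the span with a 279 mm gap after the −x post and between neighbouring pickets, with 282 mm left before the +x post.


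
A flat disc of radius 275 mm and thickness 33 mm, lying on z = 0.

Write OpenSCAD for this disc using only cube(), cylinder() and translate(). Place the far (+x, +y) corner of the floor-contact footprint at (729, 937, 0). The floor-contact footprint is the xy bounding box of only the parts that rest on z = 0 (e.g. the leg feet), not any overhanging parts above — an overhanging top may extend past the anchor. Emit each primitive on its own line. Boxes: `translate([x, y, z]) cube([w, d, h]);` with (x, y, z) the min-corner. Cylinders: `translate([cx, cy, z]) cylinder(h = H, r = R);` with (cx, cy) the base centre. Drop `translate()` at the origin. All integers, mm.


translate([454, 662, 0]) cylinder(h = 33, r = 275);


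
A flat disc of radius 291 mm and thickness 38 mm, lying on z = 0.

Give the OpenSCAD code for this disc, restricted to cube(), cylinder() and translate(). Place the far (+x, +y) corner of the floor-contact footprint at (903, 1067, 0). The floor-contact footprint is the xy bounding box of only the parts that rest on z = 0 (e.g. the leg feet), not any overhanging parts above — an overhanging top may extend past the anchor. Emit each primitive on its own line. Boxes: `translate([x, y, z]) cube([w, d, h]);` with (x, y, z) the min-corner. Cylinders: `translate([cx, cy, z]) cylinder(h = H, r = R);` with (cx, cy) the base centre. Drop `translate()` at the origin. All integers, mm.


translate([612, 776, 0]) cylinder(h = 38, r = 291);


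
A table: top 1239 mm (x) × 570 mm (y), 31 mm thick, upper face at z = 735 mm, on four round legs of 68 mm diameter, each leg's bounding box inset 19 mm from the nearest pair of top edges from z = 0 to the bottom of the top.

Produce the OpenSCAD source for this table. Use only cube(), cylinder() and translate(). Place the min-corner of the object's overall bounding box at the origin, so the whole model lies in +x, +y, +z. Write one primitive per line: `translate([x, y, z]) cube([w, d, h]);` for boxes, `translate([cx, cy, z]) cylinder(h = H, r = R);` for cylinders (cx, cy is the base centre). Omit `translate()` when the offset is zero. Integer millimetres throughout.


translate([0, 0, 704]) cube([1239, 570, 31]);
translate([53, 53, 0]) cylinder(h = 704, r = 34);
translate([1186, 53, 0]) cylinder(h = 704, r = 34);
translate([53, 517, 0]) cylinder(h = 704, r = 34);
translate([1186, 517, 0]) cylinder(h = 704, r = 34);


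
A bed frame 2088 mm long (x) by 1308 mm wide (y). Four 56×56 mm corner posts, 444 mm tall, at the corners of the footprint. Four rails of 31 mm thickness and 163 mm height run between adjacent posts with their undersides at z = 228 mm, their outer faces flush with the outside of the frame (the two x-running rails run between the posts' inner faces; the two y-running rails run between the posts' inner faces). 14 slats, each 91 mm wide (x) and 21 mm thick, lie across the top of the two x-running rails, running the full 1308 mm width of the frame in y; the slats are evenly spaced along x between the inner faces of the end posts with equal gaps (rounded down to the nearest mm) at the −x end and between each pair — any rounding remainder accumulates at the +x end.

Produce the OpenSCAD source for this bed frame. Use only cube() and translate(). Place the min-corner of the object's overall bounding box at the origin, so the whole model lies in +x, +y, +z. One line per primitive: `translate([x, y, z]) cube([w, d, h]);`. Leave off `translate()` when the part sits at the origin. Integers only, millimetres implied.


cube([56, 56, 444]);
translate([0, 1252, 0]) cube([56, 56, 444]);
translate([2032, 0, 0]) cube([56, 56, 444]);
translate([2032, 1252, 0]) cube([56, 56, 444]);
translate([56, 0, 228]) cube([1976, 31, 163]);
translate([56, 1277, 228]) cube([1976, 31, 163]);
translate([0, 56, 228]) cube([31, 1196, 163]);
translate([2057, 56, 228]) cube([31, 1196, 163]);
translate([102, 0, 391]) cube([91, 1308, 21]);
translate([239, 0, 391]) cube([91, 1308, 21]);
translate([376, 0, 391]) cube([91, 1308, 21]);
translate([513, 0, 391]) cube([91, 1308, 21]);
translate([650, 0, 391]) cube([91, 1308, 21]);
translate([787, 0, 391]) cube([91, 1308, 21]);
translate([924, 0, 391]) cube([91, 1308, 21]);
translate([1061, 0, 391]) cube([91, 1308, 21]);
translate([1198, 0, 391]) cube([91, 1308, 21]);
translate([1335, 0, 391]) cube([91, 1308, 21]);
translate([1472, 0, 391]) cube([91, 1308, 21]);
translate([1609, 0, 391]) cube([91, 1308, 21]);
translate([1746, 0, 391]) cube([91, 1308, 21]);
translate([1883, 0, 391]) cube([91, 1308, 21]);


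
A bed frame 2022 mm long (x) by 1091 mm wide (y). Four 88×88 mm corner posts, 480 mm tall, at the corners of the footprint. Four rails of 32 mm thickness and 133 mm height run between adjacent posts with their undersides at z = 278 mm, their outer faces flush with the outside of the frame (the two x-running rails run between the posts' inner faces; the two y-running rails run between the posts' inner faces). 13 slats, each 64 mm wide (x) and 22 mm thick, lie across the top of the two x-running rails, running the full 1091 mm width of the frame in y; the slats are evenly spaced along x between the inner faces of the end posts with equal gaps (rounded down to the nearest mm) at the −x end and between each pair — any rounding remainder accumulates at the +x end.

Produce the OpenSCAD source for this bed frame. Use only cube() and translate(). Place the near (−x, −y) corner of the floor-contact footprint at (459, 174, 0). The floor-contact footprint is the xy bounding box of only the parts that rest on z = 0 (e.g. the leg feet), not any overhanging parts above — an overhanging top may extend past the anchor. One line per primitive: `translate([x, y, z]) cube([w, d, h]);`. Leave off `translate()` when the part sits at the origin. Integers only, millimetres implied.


translate([459, 174, 0]) cube([88, 88, 480]);
translate([459, 1177, 0]) cube([88, 88, 480]);
translate([2393, 174, 0]) cube([88, 88, 480]);
translate([2393, 1177, 0]) cube([88, 88, 480]);
translate([547, 174, 278]) cube([1846, 32, 133]);
translate([547, 1233, 278]) cube([1846, 32, 133]);
translate([459, 262, 278]) cube([32, 915, 133]);
translate([2449, 262, 278]) cube([32, 915, 133]);
translate([619, 174, 411]) cube([64, 1091, 22]);
translate([755, 174, 411]) cube([64, 1091, 22]);
translate([891, 174, 411]) cube([64, 1091, 22]);
translate([1027, 174, 411]) cube([64, 1091, 22]);
translate([1163, 174, 411]) cube([64, 1091, 22]);
translate([1299, 174, 411]) cube([64, 1091, 22]);
translate([1435, 174, 411]) cube([64, 1091, 22]);
translate([1571, 174, 411]) cube([64, 1091, 22]);
translate([1707, 174, 411]) cube([64, 1091, 22]);
translate([1843, 174, 411]) cube([64, 1091, 22]);
translate([1979, 174, 411]) cube([64, 1091, 22]);
translate([2115, 174, 411]) cube([64, 1091, 22]);
translate([2251, 174, 411]) cube([64, 1091, 22]);


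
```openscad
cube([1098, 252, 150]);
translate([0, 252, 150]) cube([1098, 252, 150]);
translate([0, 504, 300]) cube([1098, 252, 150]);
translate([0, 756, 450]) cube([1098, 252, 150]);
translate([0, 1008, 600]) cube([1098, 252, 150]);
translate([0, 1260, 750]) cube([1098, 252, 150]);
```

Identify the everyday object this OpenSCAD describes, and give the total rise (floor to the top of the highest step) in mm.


A staircase. The total rise is 900 mm.

6 identical blocks, each offset up and back from the previous — a staircase. Each step is 150 mm tall and there are 6 of them, so the total rise is 6 × 150 = 900 mm.


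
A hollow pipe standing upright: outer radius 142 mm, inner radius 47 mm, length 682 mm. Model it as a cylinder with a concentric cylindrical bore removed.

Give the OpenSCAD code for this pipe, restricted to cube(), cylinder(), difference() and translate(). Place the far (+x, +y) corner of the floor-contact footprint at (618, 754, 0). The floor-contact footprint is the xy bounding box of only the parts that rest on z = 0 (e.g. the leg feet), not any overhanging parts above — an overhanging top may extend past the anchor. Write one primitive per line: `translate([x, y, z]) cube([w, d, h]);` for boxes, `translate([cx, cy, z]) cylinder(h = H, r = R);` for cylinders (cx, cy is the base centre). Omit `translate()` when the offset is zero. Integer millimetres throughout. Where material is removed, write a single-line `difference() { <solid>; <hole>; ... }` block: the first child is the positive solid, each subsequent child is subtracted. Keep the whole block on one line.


difference() { translate([476, 612, 0]) cylinder(h = 682, r = 142); translate([476, 612, 0]) cylinder(h = 682, r = 47); }


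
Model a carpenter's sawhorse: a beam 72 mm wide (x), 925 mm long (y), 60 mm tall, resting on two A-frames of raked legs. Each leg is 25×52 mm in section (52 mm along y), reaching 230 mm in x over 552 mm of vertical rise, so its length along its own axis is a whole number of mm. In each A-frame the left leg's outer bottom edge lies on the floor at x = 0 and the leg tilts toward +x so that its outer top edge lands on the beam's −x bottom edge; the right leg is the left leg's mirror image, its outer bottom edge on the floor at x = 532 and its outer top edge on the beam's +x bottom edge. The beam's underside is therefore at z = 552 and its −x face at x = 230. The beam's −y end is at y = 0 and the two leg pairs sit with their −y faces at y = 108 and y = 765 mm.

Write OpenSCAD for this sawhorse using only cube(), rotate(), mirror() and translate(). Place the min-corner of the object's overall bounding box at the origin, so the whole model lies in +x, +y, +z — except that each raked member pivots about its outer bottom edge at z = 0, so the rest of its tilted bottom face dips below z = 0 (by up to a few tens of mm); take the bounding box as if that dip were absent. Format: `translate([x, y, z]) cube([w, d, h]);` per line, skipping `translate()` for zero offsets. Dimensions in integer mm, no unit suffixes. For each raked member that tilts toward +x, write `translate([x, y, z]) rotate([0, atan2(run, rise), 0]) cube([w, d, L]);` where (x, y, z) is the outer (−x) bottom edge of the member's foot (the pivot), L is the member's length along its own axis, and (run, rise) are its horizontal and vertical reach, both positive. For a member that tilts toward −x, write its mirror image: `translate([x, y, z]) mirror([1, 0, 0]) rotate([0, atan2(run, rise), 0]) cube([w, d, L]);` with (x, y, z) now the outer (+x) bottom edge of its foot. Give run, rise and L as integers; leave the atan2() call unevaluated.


translate([230, 0, 552]) cube([72, 925, 60]);
translate([0, 108, 0]) rotate([0, atan2(230, 552), 0]) cube([25, 52, 598]);
translate([532, 108, 0]) mirror([1, 0, 0]) rotate([0, atan2(230, 552), 0]) cube([25, 52, 598]);
translate([0, 765, 0]) rotate([0, atan2(230, 552), 0]) cube([25, 52, 598]);
translate([532, 765, 0]) mirror([1, 0, 0]) rotate([0, atan2(230, 552), 0]) cube([25, 52, 598]);


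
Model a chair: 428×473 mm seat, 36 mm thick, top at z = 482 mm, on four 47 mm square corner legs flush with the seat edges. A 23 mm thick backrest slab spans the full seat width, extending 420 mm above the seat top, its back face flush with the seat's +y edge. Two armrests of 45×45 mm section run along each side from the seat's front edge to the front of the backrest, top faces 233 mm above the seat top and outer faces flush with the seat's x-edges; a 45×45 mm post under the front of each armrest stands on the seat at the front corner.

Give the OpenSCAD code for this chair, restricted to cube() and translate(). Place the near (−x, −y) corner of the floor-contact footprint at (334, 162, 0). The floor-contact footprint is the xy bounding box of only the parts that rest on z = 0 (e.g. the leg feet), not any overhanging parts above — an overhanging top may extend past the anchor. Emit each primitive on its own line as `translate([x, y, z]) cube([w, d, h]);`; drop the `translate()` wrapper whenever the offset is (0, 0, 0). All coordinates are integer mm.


translate([334, 162, 446]) cube([428, 473, 36]);
translate([334, 162, 0]) cube([47, 47, 446]);
translate([715, 162, 0]) cube([47, 47, 446]);
translate([334, 588, 0]) cube([47, 47, 446]);
translate([715, 588, 0]) cube([47, 47, 446]);
translate([334, 612, 482]) cube([428, 23, 420]);
translate([334, 162, 670]) cube([45, 450, 45]);
translate([717, 162, 670]) cube([45, 450, 45]);
translate([334, 162, 482]) cube([45, 45, 188]);
translate([717, 162, 482]) cube([45, 45, 188]);


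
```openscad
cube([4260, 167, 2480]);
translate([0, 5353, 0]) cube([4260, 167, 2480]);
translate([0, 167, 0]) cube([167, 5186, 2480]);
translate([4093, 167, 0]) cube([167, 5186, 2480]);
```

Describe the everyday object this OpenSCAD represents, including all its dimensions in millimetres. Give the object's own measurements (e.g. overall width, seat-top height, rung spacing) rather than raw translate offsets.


The wall frame of a small rectangular building: four walls, each 2480 mm tall and 167 mm thick, enclosing a footprint 4260 mm (x) by 5520 mm (y) outside-to-outside, with no floor or roof. The front and back walls (the −y and +y sides) span the full width; the two side walls fit between them.


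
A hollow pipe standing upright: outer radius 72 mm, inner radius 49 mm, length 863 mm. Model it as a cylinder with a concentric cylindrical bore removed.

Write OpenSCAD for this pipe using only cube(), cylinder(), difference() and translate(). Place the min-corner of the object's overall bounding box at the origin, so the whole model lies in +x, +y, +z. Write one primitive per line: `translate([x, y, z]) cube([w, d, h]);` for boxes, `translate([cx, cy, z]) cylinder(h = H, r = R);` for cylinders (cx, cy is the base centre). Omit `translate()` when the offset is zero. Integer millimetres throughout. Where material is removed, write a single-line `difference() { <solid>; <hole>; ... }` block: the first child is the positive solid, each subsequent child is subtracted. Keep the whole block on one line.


difference() { translate([72, 72, 0]) cylinder(h = 863, r = 72); translate([72, 72, 0]) cylinder(h = 863, r = 49); }


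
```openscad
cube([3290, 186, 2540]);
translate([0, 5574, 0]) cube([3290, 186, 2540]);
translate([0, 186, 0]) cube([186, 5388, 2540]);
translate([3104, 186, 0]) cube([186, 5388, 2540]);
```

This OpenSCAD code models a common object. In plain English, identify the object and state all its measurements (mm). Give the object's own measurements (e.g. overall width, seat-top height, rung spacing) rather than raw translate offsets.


The wall frame of a small rectangular building: four walls, each 2540 mm tall and 186 mm thick, enclosing a footprint 3290 mm (x) by 5760 mm (y) outside-to-outside, with no floor or roof. The front and back walls (the −y and +y sides) span the full width; the two side walls fit between them.


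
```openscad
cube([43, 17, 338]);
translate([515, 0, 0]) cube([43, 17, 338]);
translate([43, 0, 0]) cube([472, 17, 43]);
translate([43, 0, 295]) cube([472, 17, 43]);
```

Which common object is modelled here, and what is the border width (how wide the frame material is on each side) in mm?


A picture frame. The border width is 43 mm.

Four thin pieces enclosing a rectangular opening — a picture frame. The two full-height stiles are 338 mm tall; the top rail sits at z = 295 and is 43 mm tall, so the border above the opening is 338 − 295 = 43 mm, matching the stile x-width.


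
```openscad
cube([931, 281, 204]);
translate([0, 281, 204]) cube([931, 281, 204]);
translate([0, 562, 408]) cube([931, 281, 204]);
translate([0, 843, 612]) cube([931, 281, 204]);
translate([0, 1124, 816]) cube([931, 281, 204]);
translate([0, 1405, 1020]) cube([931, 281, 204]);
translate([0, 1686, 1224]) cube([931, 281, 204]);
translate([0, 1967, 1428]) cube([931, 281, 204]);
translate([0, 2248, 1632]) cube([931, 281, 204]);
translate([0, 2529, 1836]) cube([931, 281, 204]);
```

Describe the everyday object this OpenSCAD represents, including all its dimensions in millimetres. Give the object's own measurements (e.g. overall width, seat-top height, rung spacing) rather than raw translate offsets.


A straight staircase of 10 solid steps. Each step is 931 mm wide (x), 281 mm deep (y, the going) and 204 mm tall (the rise). The first step rests on the floor; each subsequent step sits one going further in +y and one rise higher in +z, directly behind and above the previous step with no overlap.


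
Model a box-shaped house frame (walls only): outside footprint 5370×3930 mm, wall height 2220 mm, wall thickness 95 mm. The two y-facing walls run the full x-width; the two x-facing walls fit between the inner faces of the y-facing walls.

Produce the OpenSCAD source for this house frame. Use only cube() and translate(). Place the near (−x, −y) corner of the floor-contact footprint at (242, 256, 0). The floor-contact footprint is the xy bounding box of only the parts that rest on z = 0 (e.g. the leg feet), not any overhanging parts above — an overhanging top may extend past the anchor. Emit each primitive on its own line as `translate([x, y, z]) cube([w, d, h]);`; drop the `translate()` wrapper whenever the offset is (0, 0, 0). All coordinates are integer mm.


translate([242, 256, 0]) cube([5370, 95, 2220]);
translate([242, 4091, 0]) cube([5370, 95, 2220]);
translate([242, 351, 0]) cube([95, 3740, 2220]);
translate([5517, 351, 0]) cube([95, 3740, 2220]);


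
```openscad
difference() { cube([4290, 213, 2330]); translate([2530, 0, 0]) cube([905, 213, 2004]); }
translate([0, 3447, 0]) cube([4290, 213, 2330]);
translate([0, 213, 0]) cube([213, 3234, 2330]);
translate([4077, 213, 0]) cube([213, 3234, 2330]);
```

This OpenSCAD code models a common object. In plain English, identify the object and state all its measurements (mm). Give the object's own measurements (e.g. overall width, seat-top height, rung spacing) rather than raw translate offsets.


A single room: four walls, each 2330 mm tall and 213 mm thick, enclosing an outside footprint 4290×3660 mm (x × y), no floor or roof. The front and back walls (−y and +y sides) run the full x-width; the side walls fit between their inner faces. A door opening 905 mm wide and 2004 mm tall is cut through the front wall from the floor up, its −x edge 2530 mm from the wall's −x end.


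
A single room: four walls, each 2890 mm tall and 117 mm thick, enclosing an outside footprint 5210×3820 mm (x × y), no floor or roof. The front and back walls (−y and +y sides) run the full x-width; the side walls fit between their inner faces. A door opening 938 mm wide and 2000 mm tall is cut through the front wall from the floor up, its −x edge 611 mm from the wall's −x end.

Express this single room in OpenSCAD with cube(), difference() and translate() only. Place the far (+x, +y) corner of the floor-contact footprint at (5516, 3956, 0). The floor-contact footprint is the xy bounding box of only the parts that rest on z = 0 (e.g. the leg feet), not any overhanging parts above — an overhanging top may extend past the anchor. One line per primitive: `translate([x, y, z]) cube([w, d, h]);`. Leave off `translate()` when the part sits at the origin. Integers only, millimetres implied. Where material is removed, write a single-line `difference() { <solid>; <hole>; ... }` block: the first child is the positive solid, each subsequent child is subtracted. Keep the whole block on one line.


difference() { translate([306, 136, 0]) cube([5210, 117, 2890]); translate([917, 136, 0]) cube([938, 117, 2000]); }
translate([306, 3839, 0]) cube([5210, 117, 2890]);
translate([306, 253, 0]) cube([117, 3586, 2890]);
translate([5399, 253, 0]) cube([117, 3586, 2890]);


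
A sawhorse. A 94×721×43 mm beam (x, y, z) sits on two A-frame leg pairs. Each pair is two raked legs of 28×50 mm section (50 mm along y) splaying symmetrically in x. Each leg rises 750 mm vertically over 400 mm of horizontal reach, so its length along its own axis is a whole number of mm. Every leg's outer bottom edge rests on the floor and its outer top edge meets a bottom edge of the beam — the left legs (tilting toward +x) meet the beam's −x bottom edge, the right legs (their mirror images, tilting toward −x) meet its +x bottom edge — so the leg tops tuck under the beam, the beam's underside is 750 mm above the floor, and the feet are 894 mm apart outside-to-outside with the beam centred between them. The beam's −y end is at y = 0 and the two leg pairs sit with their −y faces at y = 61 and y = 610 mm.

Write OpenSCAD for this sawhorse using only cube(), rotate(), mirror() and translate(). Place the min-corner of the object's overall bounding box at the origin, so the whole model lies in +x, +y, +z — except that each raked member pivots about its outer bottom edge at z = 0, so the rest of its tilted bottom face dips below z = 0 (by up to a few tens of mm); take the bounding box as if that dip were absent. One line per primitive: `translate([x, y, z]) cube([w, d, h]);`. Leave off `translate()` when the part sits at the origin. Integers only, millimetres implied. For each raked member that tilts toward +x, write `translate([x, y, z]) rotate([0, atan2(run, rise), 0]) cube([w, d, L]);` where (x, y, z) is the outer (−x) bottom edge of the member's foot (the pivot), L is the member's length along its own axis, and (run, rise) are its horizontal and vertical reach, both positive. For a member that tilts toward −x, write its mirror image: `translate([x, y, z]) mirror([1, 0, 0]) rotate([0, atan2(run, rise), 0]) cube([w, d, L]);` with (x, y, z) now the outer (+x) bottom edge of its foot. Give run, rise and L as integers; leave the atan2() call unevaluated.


translate([400, 0, 750]) cube([94, 721, 43]);
translate([0, 61, 0]) rotate([0, atan2(400, 750), 0]) cube([28, 50, 850]);
translate([894, 61, 0]) mirror([1, 0, 0]) rotate([0, atan2(400, 750), 0]) cube([28, 50, 850]);
translate([0, 610, 0]) rotate([0, atan2(400, 750), 0]) cube([28, 50, 850]);
translate([894, 610, 0]) mirror([1, 0, 0]) rotate([0, atan2(400, 750), 0]) cube([28, 50, 850]);


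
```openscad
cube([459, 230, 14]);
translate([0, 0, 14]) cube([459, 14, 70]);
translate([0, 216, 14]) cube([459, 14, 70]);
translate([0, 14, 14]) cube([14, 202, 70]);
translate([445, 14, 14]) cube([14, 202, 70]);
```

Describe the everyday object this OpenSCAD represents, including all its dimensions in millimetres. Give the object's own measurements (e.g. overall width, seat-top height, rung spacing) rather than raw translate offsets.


An open-topped rectangular box: outside dimensions 459×230×84 mm, with a uniform wall and base thickness of 14 mm. The base is a full 459×230 slab on the floor; four walls sit on top of the base. The front and back walls (the −y and +y sides) span the full width; the two side walls fit between them.


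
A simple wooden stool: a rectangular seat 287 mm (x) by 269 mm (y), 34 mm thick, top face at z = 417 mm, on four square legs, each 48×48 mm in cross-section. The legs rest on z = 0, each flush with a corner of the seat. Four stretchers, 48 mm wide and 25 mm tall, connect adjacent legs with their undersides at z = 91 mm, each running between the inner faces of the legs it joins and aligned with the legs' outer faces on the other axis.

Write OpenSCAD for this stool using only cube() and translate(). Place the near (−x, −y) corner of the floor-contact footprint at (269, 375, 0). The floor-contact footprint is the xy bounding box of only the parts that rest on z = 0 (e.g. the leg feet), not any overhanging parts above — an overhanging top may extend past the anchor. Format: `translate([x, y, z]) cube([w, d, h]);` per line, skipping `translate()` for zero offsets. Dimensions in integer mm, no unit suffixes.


translate([269, 375, 383]) cube([287, 269, 34]);
translate([269, 375, 0]) cube([48, 48, 383]);
translate([508, 375, 0]) cube([48, 48, 383]);
translate([269, 596, 0]) cube([48, 48, 383]);
translate([508, 596, 0]) cube([48, 48, 383]);
translate([317, 375, 91]) cube([191, 48, 25]);
translate([317, 596, 91]) cube([191, 48, 25]);
translate([269, 423, 91]) cube([48, 173, 25]);
translate([508, 423, 91]) cube([48, 173, 25]);


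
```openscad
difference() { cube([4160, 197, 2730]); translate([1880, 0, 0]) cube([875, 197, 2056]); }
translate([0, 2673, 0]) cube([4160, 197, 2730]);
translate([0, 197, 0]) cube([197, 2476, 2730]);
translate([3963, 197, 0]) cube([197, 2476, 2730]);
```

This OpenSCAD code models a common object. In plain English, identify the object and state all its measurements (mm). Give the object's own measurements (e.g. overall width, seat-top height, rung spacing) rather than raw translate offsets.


A single room: four walls, each 2730 mm tall and 197 mm thick, enclosing an outside footprint 4160×2870 mm (x × y), no floor or roof. The front and back walls (−y and +y sides) run the full x-width; the side walls fit between their inner faces. A door opening 875 mm wide and 2056 mm tall is cut through the front wall from the floor up, its −x edge 1880 mm from the wall's −x end.


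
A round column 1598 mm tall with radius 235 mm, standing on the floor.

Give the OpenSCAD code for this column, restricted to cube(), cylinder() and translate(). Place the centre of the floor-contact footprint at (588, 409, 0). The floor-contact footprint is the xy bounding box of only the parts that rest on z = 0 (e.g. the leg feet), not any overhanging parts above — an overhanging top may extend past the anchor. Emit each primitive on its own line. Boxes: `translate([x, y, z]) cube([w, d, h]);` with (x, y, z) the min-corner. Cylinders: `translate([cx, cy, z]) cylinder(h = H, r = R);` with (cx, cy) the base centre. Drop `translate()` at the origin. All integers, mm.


translate([588, 409, 0]) cylinder(h = 1598, r = 235);
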